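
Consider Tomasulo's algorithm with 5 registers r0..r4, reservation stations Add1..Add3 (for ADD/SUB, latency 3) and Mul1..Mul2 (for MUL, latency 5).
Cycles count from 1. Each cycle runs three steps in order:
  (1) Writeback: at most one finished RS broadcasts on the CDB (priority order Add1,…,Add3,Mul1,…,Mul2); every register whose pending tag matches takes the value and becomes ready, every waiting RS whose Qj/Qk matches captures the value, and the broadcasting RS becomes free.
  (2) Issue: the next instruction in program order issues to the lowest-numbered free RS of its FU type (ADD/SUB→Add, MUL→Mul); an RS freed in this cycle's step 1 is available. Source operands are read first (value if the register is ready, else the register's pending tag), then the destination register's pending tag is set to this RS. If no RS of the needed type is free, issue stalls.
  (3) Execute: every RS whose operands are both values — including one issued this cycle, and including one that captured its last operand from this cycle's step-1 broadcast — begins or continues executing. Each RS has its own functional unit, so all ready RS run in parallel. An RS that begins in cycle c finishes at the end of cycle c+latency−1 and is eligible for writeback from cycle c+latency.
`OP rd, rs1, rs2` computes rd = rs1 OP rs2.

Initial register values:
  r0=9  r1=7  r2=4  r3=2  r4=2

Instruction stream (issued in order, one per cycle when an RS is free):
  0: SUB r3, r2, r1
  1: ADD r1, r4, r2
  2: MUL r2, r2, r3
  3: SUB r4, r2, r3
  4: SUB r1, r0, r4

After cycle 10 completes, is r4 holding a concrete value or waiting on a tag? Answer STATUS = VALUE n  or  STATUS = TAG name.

STATUS = TAG Add1

cycle 1: issue SUB r3<-Add1 // r0:9,r1:7,r2:4,r3:Add1,r4:2
cycle 2: issue ADD r1<-Add2 // r0:9,r1:Add2,r2:4,r3:Add1,r4:2
cycle 3: issue MUL r2<-Mul1 // r0:9,r1:Add2,r2:Mul1,r3:Add1,r4:2
cycle 4: CDB Add1=-3; issue SUB r4<-Add1 // r0:9,r1:Add2,r2:Mul1,r3:-3,r4:Add1
cycle 5: CDB Add2=6; issue SUB r1<-Add2 // r0:9,r1:Add2,r2:Mul1,r3:-3,r4:Add1
cycle 6: - // r0:9,r1:Add2,r2:Mul1,r3:-3,r4:Add1
cycle 7: - // r0:9,r1:Add2,r2:Mul1,r3:-3,r4:Add1
cycle 8: - // r0:9,r1:Add2,r2:Mul1,r3:-3,r4:Add1
cycle 9: CDB Mul1=-12 // r0:9,r1:Add2,r2:-12,r3:-3,r4:Add1
cycle 10: - // r0:9,r1:Add2,r2:-12,r3:-3,r4:Add1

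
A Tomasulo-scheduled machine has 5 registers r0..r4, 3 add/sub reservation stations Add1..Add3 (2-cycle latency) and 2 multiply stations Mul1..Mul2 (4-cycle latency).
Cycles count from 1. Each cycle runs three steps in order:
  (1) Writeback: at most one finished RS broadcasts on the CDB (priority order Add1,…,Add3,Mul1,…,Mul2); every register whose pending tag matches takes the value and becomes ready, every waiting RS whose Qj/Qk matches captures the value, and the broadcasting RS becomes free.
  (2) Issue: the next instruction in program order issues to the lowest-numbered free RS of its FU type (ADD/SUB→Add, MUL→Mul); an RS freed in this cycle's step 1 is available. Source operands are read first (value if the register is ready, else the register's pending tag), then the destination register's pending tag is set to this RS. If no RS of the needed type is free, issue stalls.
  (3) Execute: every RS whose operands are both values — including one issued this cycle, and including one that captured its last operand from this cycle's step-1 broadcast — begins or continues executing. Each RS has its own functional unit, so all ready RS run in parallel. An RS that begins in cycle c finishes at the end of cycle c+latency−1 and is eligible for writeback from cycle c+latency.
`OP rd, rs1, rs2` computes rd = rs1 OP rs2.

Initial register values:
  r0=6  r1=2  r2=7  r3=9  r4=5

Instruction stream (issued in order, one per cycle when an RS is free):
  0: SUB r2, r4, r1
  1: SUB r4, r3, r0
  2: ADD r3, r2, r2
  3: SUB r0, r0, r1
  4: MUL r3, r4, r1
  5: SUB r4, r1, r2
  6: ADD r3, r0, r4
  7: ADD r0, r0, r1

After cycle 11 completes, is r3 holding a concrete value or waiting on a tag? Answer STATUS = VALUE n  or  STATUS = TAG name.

cycle 1: issue SUB r2<-Add1 // r0:6,r1:2,r2:Add1,r3:9,r4:5
cycle 2: issue SUB r4<-Add2 // r0:6,r1:2,r2:Add1,r3:9,r4:Add2
cycle 3: CDB Add1=3; issue ADD r3<-Add1 // r0:6,r1:2,r2:3,r3:Add1,r4:Add2
cycle 4: CDB Add2=3; issue SUB r0<-Add2 // r0:Add2,r1:2,r2:3,r3:Add1,r4:3
cycle 5: CDB Add1=6; issue MUL r3<-Mul1 // r0:Add2,r1:2,r2:3,r3:Mul1,r4:3
cycle 6: CDB Add2=4; issue SUB r4<-Add1 // r0:4,r1:2,r2:3,r3:Mul1,r4:Add1
cycle 7: issue ADD r3<-Add2 // r0:4,r1:2,r2:3,r3:Add2,r4:Add1
cycle 8: CDB Add1=-1; issue ADD r0<-Add1 // r0:Add1,r1:2,r2:3,r3:Add2,r4:-1
cycle 9: CDB Mul1=6 // r0:Add1,r1:2,r2:3,r3:Add2,r4:-1
cycle 10: CDB Add1=6 // r0:6,r1:2,r2:3,r3:Add2,r4:-1
cycle 11: CDB Add2=3 // r0:6,r1:2,r2:3,r3:3,r4:-1

STATUS = VALUE 3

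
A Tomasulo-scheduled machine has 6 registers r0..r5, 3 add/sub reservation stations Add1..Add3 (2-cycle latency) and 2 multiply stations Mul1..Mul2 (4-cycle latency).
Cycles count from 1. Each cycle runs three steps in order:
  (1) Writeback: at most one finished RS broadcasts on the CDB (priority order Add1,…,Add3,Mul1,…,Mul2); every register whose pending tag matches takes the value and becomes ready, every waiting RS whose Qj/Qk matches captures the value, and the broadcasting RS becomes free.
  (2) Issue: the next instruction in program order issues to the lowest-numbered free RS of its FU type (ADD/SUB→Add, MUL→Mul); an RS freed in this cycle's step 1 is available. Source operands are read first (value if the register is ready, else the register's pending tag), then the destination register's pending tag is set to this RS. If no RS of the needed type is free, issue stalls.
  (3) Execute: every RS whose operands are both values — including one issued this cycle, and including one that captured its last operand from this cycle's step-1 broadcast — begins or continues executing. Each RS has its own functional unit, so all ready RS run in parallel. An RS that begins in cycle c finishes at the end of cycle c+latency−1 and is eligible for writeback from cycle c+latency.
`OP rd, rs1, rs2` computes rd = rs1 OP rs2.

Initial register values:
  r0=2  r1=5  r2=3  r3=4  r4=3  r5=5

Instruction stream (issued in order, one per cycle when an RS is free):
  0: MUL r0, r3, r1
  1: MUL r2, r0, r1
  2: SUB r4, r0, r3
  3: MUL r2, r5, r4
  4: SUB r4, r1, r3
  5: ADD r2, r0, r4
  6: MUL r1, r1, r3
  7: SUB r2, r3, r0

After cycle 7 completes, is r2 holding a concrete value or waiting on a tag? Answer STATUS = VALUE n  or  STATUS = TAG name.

c1: issue MUL r0<-Mul1 | r0:Mul1,r1:5,r2:3,r3:4,r4:3,r5:5
c2: issue MUL r2<-Mul2 | r0:Mul1,r1:5,r2:Mul2,r3:4,r4:3,r5:5
c3: issue SUB r4<-Add1 | r0:Mul1,r1:5,r2:Mul2,r3:4,r4:Add1,r5:5
c4: stall | r0:Mul1,r1:5,r2:Mul2,r3:4,r4:Add1,r5:5
c5: CDB Mul1=20; issue MUL r2<-Mul1 | r0:20,r1:5,r2:Mul1,r3:4,r4:Add1,r5:5
c6: issue SUB r4<-Add2 | r0:20,r1:5,r2:Mul1,r3:4,r4:Add2,r5:5
c7: CDB Add1=16; issue ADD r2<-Add1 | r0:20,r1:5,r2:Add1,r3:4,r4:Add2,r5:5

STATUS = TAG Add1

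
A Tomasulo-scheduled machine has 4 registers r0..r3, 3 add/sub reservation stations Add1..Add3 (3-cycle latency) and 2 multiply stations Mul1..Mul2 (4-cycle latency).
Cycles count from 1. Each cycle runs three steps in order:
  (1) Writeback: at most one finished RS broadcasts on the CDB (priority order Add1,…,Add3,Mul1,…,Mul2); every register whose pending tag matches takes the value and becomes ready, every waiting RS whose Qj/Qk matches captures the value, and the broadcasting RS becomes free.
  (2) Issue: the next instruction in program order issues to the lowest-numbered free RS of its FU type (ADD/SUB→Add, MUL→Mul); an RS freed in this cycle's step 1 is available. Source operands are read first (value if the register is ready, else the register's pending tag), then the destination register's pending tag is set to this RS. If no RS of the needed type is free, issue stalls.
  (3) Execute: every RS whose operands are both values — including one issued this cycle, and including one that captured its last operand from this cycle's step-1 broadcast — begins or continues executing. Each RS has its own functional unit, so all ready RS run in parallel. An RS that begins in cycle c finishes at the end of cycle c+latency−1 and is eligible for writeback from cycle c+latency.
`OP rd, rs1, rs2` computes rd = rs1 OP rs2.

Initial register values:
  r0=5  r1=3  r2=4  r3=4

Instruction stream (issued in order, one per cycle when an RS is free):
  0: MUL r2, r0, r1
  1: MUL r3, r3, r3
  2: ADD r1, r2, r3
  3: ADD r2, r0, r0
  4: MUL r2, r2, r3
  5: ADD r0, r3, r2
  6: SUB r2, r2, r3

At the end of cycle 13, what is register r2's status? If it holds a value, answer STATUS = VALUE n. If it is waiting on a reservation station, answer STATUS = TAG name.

c1: issue MUL r2<-Mul1 | r0:5,r1:3,r2:Mul1,r3:4
c2: issue MUL r3<-Mul2 | r0:5,r1:3,r2:Mul1,r3:Mul2
c3: issue ADD r1<-Add1 | r0:5,r1:Add1,r2:Mul1,r3:Mul2
c4: issue ADD r2<-Add2 | r0:5,r1:Add1,r2:Add2,r3:Mul2
c5: CDB Mul1=15; issue MUL r2<-Mul1 | r0:5,r1:Add1,r2:Mul1,r3:Mul2
c6: CDB Mul2=16; issue ADD r0<-Add3 | r0:Add3,r1:Add1,r2:Mul1,r3:16
c7: CDB Add2=10; issue SUB r2<-Add2 | r0:Add3,r1:Add1,r2:Add2,r3:16
c8: - | r0:Add3,r1:Add1,r2:Add2,r3:16
c9: CDB Add1=31 | r0:Add3,r1:31,r2:Add2,r3:16
c10: - | r0:Add3,r1:31,r2:Add2,r3:16
c11: CDB Mul1=160 | r0:Add3,r1:31,r2:Add2,r3:16
c12: - | r0:Add3,r1:31,r2:Add2,r3:16
c13: - | r0:Add3,r1:31,r2:Add2,r3:16

STATUS = TAG Add2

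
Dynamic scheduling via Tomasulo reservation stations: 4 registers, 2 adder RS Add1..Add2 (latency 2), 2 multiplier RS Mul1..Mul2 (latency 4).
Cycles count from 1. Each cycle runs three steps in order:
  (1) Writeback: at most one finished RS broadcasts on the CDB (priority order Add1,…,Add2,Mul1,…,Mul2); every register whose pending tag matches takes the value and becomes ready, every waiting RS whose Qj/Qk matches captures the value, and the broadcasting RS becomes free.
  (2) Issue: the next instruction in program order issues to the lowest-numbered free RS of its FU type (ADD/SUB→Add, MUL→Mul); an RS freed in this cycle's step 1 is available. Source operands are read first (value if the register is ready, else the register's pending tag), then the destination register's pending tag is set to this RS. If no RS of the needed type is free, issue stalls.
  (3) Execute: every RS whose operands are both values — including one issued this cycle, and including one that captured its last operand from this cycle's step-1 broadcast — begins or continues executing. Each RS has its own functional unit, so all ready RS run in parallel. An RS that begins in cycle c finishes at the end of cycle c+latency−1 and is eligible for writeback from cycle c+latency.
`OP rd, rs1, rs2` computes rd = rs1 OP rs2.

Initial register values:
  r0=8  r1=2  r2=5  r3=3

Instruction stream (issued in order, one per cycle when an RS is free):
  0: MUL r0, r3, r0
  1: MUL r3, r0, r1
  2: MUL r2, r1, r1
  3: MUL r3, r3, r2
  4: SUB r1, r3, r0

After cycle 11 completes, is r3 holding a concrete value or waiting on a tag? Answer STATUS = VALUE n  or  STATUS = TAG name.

  c1: issue MUL r0<-Mul1  regs: r0:Mul1,r1:2,r2:5,r3:3
  c2: issue MUL r3<-Mul2  regs: r0:Mul1,r1:2,r2:5,r3:Mul2
  c3: stall  regs: r0:Mul1,r1:2,r2:5,r3:Mul2
  c4: stall  regs: r0:Mul1,r1:2,r2:5,r3:Mul2
  c5: CDB Mul1=24; issue MUL r2<-Mul1  regs: r0:24,r1:2,r2:Mul1,r3:Mul2
  c6: stall  regs: r0:24,r1:2,r2:Mul1,r3:Mul2
  c7: stall  regs: r0:24,r1:2,r2:Mul1,r3:Mul2
  c8: stall  regs: r0:24,r1:2,r2:Mul1,r3:Mul2
  c9: CDB Mul1=4; issue MUL r3<-Mul1  regs: r0:24,r1:2,r2:4,r3:Mul1
  c10: CDB Mul2=48; issue SUB r1<-Add1  regs: r0:24,r1:Add1,r2:4,r3:Mul1
  c11: -  regs: r0:24,r1:Add1,r2:4,r3:Mul1

STATUS = TAG Mul1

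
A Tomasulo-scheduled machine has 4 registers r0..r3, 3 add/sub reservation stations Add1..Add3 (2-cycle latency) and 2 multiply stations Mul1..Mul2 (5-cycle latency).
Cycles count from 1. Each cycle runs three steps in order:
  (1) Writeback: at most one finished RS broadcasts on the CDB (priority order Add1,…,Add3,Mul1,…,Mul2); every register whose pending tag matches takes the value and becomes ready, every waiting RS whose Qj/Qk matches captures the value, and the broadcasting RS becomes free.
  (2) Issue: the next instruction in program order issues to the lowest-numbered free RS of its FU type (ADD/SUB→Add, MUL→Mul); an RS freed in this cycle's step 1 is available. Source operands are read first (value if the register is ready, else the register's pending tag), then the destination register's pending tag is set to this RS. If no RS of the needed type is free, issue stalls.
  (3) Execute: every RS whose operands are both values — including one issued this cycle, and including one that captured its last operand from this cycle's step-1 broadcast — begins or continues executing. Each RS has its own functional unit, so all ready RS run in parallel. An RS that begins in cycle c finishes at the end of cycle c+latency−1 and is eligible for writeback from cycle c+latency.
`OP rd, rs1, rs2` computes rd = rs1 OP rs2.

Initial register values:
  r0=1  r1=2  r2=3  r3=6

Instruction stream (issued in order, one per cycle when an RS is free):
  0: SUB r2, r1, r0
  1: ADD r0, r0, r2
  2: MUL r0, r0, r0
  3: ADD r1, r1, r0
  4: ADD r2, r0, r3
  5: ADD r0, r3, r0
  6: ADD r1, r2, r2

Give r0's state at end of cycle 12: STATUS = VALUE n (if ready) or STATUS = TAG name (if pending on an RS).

STATUS = TAG Add3

c1: issue SUB r2<-Add1 | r0:1,r1:2,r2:Add1,r3:6
c2: issue ADD r0<-Add2 | r0:Add2,r1:2,r2:Add1,r3:6
c3: CDB Add1=1; issue MUL r0<-Mul1 | r0:Mul1,r1:2,r2:1,r3:6
c4: issue ADD r1<-Add1 | r0:Mul1,r1:Add1,r2:1,r3:6
c5: CDB Add2=2; issue ADD r2<-Add2 | r0:Mul1,r1:Add1,r2:Add2,r3:6
c6: issue ADD r0<-Add3 | r0:Add3,r1:Add1,r2:Add2,r3:6
c7: stall | r0:Add3,r1:Add1,r2:Add2,r3:6
c8: stall | r0:Add3,r1:Add1,r2:Add2,r3:6
c9: stall | r0:Add3,r1:Add1,r2:Add2,r3:6
c10: CDB Mul1=4; stall | r0:Add3,r1:Add1,r2:Add2,r3:6
c11: stall | r0:Add3,r1:Add1,r2:Add2,r3:6
c12: CDB Add1=6; issue ADD r1<-Add1 | r0:Add3,r1:Add1,r2:Add2,r3:6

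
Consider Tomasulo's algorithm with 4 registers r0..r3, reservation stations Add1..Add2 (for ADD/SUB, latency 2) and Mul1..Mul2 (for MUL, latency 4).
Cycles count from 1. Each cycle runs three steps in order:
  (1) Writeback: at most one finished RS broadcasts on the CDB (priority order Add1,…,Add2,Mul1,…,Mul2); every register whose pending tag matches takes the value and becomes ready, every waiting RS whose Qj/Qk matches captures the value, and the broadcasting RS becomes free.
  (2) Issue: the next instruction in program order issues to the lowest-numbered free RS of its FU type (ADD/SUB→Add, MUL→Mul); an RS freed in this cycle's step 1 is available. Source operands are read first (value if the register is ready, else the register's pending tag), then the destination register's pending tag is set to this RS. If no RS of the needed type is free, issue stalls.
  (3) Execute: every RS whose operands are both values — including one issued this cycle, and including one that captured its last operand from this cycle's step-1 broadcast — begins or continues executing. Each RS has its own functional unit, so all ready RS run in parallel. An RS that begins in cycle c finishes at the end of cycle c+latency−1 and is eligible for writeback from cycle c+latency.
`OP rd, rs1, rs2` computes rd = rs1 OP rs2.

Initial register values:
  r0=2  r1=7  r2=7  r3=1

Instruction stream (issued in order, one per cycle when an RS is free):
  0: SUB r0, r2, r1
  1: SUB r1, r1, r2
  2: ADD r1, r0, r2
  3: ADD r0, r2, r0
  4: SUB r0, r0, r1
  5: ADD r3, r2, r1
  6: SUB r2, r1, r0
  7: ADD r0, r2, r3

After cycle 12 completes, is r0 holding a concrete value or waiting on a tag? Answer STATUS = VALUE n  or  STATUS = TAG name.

  c1: issue SUB r0<-Add1  regs: r0:Add1,r1:7,r2:7,r3:1
  c2: issue SUB r1<-Add2  regs: r0:Add1,r1:Add2,r2:7,r3:1
  c3: CDB Add1=0; issue ADD r1<-Add1  regs: r0:0,r1:Add1,r2:7,r3:1
  c4: CDB Add2=0; issue ADD r0<-Add2  regs: r0:Add2,r1:Add1,r2:7,r3:1
  c5: CDB Add1=7; issue SUB r0<-Add1  regs: r0:Add1,r1:7,r2:7,r3:1
  c6: CDB Add2=7; issue ADD r3<-Add2  regs: r0:Add1,r1:7,r2:7,r3:Add2
  c7: stall  regs: r0:Add1,r1:7,r2:7,r3:Add2
  c8: CDB Add1=0; issue SUB r2<-Add1  regs: r0:0,r1:7,r2:Add1,r3:Add2
  c9: CDB Add2=14; issue ADD r0<-Add2  regs: r0:Add2,r1:7,r2:Add1,r3:14
  c10: CDB Add1=7  regs: r0:Add2,r1:7,r2:7,r3:14
  c11: -  regs: r0:Add2,r1:7,r2:7,r3:14
  c12: CDB Add2=21  regs: r0:21,r1:7,r2:7,r3:14

STATUS = VALUE 21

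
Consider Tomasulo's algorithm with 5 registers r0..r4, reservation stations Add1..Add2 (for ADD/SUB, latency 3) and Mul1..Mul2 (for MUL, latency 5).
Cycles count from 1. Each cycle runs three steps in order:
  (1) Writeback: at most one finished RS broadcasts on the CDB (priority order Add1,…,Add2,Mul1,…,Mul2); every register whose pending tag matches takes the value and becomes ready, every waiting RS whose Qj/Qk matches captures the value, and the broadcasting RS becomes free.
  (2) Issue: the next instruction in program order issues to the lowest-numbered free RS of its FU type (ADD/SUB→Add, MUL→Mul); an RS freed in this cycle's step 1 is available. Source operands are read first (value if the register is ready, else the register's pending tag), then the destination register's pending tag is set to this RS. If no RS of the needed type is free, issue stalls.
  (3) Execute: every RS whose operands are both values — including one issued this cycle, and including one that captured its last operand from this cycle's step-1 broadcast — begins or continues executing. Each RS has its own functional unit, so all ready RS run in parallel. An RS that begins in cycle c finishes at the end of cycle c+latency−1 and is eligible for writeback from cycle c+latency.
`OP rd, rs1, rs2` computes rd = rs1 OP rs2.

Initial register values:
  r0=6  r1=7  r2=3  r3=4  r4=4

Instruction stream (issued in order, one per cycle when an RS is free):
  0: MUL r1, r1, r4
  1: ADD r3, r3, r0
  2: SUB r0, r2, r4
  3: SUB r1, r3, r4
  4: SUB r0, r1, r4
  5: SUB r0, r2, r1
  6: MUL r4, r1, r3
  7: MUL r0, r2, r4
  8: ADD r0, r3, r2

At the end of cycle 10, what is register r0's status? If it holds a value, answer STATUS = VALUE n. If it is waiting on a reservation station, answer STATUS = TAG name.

cycle 1: issue MUL r1<-Mul1 // r0:6,r1:Mul1,r2:3,r3:4,r4:4
cycle 2: issue ADD r3<-Add1 // r0:6,r1:Mul1,r2:3,r3:Add1,r4:4
cycle 3: issue SUB r0<-Add2 // r0:Add2,r1:Mul1,r2:3,r3:Add1,r4:4
cycle 4: stall // r0:Add2,r1:Mul1,r2:3,r3:Add1,r4:4
cycle 5: CDB Add1=10; issue SUB r1<-Add1 // r0:Add2,r1:Add1,r2:3,r3:10,r4:4
cycle 6: CDB Add2=-1; issue SUB r0<-Add2 // r0:Add2,r1:Add1,r2:3,r3:10,r4:4
cycle 7: CDB Mul1=28; stall // r0:Add2,r1:Add1,r2:3,r3:10,r4:4
cycle 8: CDB Add1=6; issue SUB r0<-Add1 // r0:Add1,r1:6,r2:3,r3:10,r4:4
cycle 9: issue MUL r4<-Mul1 // r0:Add1,r1:6,r2:3,r3:10,r4:Mul1
cycle 10: issue MUL r0<-Mul2 // r0:Mul2,r1:6,r2:3,r3:10,r4:Mul1

STATUS = TAG Mul2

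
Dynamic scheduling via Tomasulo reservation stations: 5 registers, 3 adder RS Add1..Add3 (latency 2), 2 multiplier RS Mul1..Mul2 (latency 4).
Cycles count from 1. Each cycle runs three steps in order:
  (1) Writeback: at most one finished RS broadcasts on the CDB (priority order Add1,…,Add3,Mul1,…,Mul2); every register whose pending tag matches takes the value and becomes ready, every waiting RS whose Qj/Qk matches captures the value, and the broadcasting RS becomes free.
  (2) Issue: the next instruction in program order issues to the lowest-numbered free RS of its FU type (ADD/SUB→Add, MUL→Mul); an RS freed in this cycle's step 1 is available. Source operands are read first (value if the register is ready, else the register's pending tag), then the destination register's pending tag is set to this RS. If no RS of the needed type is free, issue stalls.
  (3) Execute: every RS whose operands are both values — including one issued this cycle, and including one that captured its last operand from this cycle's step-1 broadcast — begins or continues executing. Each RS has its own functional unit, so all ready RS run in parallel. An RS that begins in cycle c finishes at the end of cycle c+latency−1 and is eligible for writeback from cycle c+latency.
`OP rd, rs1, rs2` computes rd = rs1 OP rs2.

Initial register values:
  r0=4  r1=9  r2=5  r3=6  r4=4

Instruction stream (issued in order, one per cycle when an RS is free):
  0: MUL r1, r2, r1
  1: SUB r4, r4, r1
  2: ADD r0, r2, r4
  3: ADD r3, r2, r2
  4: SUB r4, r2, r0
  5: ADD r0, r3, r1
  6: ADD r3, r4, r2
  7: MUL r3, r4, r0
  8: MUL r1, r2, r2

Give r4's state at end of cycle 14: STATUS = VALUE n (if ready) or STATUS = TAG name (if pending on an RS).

c1: issue MUL r1<-Mul1 | r0:4,r1:Mul1,r2:5,r3:6,r4:4
c2: issue SUB r4<-Add1 | r0:4,r1:Mul1,r2:5,r3:6,r4:Add1
c3: issue ADD r0<-Add2 | r0:Add2,r1:Mul1,r2:5,r3:6,r4:Add1
c4: issue ADD r3<-Add3 | r0:Add2,r1:Mul1,r2:5,r3:Add3,r4:Add1
c5: CDB Mul1=45; stall | r0:Add2,r1:45,r2:5,r3:Add3,r4:Add1
c6: CDB Add3=10; issue SUB r4<-Add3 | r0:Add2,r1:45,r2:5,r3:10,r4:Add3
c7: CDB Add1=-41; issue ADD r0<-Add1 | r0:Add1,r1:45,r2:5,r3:10,r4:Add3
c8: stall | r0:Add1,r1:45,r2:5,r3:10,r4:Add3
c9: CDB Add1=55; issue ADD r3<-Add1 | r0:55,r1:45,r2:5,r3:Add1,r4:Add3
c10: CDB Add2=-36; issue MUL r3<-Mul1 | r0:55,r1:45,r2:5,r3:Mul1,r4:Add3
c11: issue MUL r1<-Mul2 | r0:55,r1:Mul2,r2:5,r3:Mul1,r4:Add3
c12: CDB Add3=41 | r0:55,r1:Mul2,r2:5,r3:Mul1,r4:41
c13: - | r0:55,r1:Mul2,r2:5,r3:Mul1,r4:41
c14: CDB Add1=46 | r0:55,r1:Mul2,r2:5,r3:Mul1,r4:41

STATUS = VALUE 41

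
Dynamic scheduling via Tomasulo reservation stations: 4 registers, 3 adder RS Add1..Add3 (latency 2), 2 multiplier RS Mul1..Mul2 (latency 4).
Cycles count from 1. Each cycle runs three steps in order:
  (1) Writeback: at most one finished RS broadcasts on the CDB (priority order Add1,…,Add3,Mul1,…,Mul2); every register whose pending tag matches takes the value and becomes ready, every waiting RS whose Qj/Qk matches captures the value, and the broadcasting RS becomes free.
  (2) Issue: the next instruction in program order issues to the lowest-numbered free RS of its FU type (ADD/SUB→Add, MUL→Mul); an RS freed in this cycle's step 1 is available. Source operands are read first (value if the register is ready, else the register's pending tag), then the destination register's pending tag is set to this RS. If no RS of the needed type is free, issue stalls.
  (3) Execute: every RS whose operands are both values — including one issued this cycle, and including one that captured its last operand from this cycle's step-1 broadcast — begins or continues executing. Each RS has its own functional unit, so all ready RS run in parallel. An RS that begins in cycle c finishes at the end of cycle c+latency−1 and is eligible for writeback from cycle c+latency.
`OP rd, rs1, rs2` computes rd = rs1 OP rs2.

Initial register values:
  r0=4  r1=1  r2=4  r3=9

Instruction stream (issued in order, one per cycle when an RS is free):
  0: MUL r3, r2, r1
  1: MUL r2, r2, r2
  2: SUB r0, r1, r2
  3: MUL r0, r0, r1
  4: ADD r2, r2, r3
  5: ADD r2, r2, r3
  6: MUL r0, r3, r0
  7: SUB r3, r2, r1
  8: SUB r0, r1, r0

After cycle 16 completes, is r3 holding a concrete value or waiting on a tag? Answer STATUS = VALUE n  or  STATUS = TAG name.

STATUS = VALUE 23

  c1: issue MUL r3<-Mul1  regs: r0:4,r1:1,r2:4,r3:Mul1
  c2: issue MUL r2<-Mul2  regs: r0:4,r1:1,r2:Mul2,r3:Mul1
  c3: issue SUB r0<-Add1  regs: r0:Add1,r1:1,r2:Mul2,r3:Mul1
  c4: stall  regs: r0:Add1,r1:1,r2:Mul2,r3:Mul1
  c5: CDB Mul1=4; issue MUL r0<-Mul1  regs: r0:Mul1,r1:1,r2:Mul2,r3:4
  c6: CDB Mul2=16; issue ADD r2<-Add2  regs: r0:Mul1,r1:1,r2:Add2,r3:4
  c7: issue ADD r2<-Add3  regs: r0:Mul1,r1:1,r2:Add3,r3:4
  c8: CDB Add1=-15; issue MUL r0<-Mul2  regs: r0:Mul2,r1:1,r2:Add3,r3:4
  c9: CDB Add2=20; issue SUB r3<-Add1  regs: r0:Mul2,r1:1,r2:Add3,r3:Add1
  c10: issue SUB r0<-Add2  regs: r0:Add2,r1:1,r2:Add3,r3:Add1
  c11: CDB Add3=24  regs: r0:Add2,r1:1,r2:24,r3:Add1
  c12: CDB Mul1=-15  regs: r0:Add2,r1:1,r2:24,r3:Add1
  c13: CDB Add1=23  regs: r0:Add2,r1:1,r2:24,r3:23
  c14: -  regs: r0:Add2,r1:1,r2:24,r3:23
  c15: -  regs: r0:Add2,r1:1,r2:24,r3:23
  c16: CDB Mul2=-60  regs: r0:Add2,r1:1,r2:24,r3:23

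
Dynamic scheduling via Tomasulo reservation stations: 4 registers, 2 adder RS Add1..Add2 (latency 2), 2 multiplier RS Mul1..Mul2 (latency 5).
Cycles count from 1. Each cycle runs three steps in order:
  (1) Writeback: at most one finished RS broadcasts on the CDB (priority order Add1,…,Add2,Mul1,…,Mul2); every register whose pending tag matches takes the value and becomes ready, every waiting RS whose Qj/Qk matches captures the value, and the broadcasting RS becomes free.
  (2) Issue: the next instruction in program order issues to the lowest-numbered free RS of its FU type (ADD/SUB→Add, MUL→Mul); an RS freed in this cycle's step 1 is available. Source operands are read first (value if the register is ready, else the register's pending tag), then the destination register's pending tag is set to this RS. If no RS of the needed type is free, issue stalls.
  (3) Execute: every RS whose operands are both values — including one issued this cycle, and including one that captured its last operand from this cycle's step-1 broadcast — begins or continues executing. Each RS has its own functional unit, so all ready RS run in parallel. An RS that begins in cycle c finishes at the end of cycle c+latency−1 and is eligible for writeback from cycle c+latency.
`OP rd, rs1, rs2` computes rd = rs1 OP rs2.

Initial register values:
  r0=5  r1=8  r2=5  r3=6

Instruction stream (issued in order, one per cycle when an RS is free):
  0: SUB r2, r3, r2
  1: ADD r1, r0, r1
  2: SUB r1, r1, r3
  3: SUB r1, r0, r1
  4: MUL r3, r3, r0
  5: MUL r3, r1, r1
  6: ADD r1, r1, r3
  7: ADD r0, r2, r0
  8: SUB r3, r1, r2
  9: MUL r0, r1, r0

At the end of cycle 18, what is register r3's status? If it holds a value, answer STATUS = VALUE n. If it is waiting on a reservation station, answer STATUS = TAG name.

c1: issue SUB r2<-Add1 | r0:5,r1:8,r2:Add1,r3:6
c2: issue ADD r1<-Add2 | r0:5,r1:Add2,r2:Add1,r3:6
c3: CDB Add1=1; issue SUB r1<-Add1 | r0:5,r1:Add1,r2:1,r3:6
c4: CDB Add2=13; issue SUB r1<-Add2 | r0:5,r1:Add2,r2:1,r3:6
c5: issue MUL r3<-Mul1 | r0:5,r1:Add2,r2:1,r3:Mul1
c6: CDB Add1=7; issue MUL r3<-Mul2 | r0:5,r1:Add2,r2:1,r3:Mul2
c7: issue ADD r1<-Add1 | r0:5,r1:Add1,r2:1,r3:Mul2
c8: CDB Add2=-2; issue ADD r0<-Add2 | r0:Add2,r1:Add1,r2:1,r3:Mul2
c9: stall | r0:Add2,r1:Add1,r2:1,r3:Mul2
c10: CDB Add2=6; issue SUB r3<-Add2 | r0:6,r1:Add1,r2:1,r3:Add2
c11: CDB Mul1=30; issue MUL r0<-Mul1 | r0:Mul1,r1:Add1,r2:1,r3:Add2
c12: - | r0:Mul1,r1:Add1,r2:1,r3:Add2
c13: CDB Mul2=4 | r0:Mul1,r1:Add1,r2:1,r3:Add2
c14: - | r0:Mul1,r1:Add1,r2:1,r3:Add2
c15: CDB Add1=2 | r0:Mul1,r1:2,r2:1,r3:Add2
c16: - | r0:Mul1,r1:2,r2:1,r3:Add2
c17: CDB Add2=1 | r0:Mul1,r1:2,r2:1,r3:1
c18: - | r0:Mul1,r1:2,r2:1,r3:1

STATUS = VALUE 1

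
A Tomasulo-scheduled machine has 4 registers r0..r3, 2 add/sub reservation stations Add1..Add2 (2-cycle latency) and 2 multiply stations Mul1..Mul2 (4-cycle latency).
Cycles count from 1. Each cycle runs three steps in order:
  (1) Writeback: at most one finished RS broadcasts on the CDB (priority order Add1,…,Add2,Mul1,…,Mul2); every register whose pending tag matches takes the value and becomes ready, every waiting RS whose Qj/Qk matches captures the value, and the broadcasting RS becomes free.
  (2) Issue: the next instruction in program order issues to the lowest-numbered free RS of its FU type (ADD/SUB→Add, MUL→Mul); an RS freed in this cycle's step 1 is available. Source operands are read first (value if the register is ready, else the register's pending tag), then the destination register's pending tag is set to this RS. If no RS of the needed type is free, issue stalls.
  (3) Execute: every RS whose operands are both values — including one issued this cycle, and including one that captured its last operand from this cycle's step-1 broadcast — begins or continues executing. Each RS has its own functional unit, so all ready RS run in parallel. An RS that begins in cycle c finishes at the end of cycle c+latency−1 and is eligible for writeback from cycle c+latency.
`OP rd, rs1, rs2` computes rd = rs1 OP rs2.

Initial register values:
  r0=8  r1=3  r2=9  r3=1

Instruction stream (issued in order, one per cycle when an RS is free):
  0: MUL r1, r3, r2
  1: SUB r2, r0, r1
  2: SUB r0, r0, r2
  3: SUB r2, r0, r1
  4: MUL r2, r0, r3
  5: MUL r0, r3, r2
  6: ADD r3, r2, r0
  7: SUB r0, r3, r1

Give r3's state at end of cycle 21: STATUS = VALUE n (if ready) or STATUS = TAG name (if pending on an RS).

cycle 1: issue MUL r1<-Mul1 // r0:8,r1:Mul1,r2:9,r3:1
cycle 2: issue SUB r2<-Add1 // r0:8,r1:Mul1,r2:Add1,r3:1
cycle 3: issue SUB r0<-Add2 // r0:Add2,r1:Mul1,r2:Add1,r3:1
cycle 4: stall // r0:Add2,r1:Mul1,r2:Add1,r3:1
cycle 5: CDB Mul1=9; stall // r0:Add2,r1:9,r2:Add1,r3:1
cycle 6: stall // r0:Add2,r1:9,r2:Add1,r3:1
cycle 7: CDB Add1=-1; issue SUB r2<-Add1 // r0:Add2,r1:9,r2:Add1,r3:1
cycle 8: issue MUL r2<-Mul1 // r0:Add2,r1:9,r2:Mul1,r3:1
cycle 9: CDB Add2=9; issue MUL r0<-Mul2 // r0:Mul2,r1:9,r2:Mul1,r3:1
cycle 10: issue ADD r3<-Add2 // r0:Mul2,r1:9,r2:Mul1,r3:Add2
cycle 11: CDB Add1=0; issue SUB r0<-Add1 // r0:Add1,r1:9,r2:Mul1,r3:Add2
cycle 12: - // r0:Add1,r1:9,r2:Mul1,r3:Add2
cycle 13: CDB Mul1=9 // r0:Add1,r1:9,r2:9,r3:Add2
cycle 14: - // r0:Add1,r1:9,r2:9,r3:Add2
cycle 15: - // r0:Add1,r1:9,r2:9,r3:Add2
cycle 16: - // r0:Add1,r1:9,r2:9,r3:Add2
cycle 17: CDB Mul2=9 // r0:Add1,r1:9,r2:9,r3:Add2
cycle 18: - // r0:Add1,r1:9,r2:9,r3:Add2
cycle 19: CDB Add2=18 // r0:Add1,r1:9,r2:9,r3:18
cycle 20: - // r0:Add1,r1:9,r2:9,r3:18
cycle 21: CDB Add1=9 // r0:9,r1:9,r2:9,r3:18

STATUS = VALUE 18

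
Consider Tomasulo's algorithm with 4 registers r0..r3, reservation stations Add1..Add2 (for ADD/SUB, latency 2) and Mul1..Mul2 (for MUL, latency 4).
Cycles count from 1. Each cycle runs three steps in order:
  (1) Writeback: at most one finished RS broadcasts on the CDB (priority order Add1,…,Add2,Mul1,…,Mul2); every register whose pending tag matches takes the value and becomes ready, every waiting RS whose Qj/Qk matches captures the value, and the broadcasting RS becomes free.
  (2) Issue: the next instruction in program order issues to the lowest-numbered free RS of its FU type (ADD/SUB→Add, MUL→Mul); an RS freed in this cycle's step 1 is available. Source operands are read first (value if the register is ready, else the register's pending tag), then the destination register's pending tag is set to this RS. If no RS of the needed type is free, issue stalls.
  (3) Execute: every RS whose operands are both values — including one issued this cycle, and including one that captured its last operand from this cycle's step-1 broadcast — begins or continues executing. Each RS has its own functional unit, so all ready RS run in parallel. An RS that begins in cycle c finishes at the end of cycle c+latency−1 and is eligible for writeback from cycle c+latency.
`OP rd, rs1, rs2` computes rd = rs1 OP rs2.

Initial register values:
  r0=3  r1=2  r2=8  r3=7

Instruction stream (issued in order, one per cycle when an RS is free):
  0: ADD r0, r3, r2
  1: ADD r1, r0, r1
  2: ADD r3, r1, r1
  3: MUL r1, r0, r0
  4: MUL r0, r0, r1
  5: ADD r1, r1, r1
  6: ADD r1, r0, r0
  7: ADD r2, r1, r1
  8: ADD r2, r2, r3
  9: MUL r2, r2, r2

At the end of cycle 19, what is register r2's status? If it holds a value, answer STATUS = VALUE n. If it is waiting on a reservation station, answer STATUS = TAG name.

STATUS = TAG Mul1

  c1: issue ADD r0<-Add1  regs: r0:Add1,r1:2,r2:8,r3:7
  c2: issue ADD r1<-Add2  regs: r0:Add1,r1:Add2,r2:8,r3:7
  c3: CDB Add1=15; issue ADD r3<-Add1  regs: r0:15,r1:Add2,r2:8,r3:Add1
  c4: issue MUL r1<-Mul1  regs: r0:15,r1:Mul1,r2:8,r3:Add1
  c5: CDB Add2=17; issue MUL r0<-Mul2  regs: r0:Mul2,r1:Mul1,r2:8,r3:Add1
  c6: issue ADD r1<-Add2  regs: r0:Mul2,r1:Add2,r2:8,r3:Add1
  c7: CDB Add1=34; issue ADD r1<-Add1  regs: r0:Mul2,r1:Add1,r2:8,r3:34
  c8: CDB Mul1=225; stall  regs: r0:Mul2,r1:Add1,r2:8,r3:34
  c9: stall  regs: r0:Mul2,r1:Add1,r2:8,r3:34
  c10: CDB Add2=450; issue ADD r2<-Add2  regs: r0:Mul2,r1:Add1,r2:Add2,r3:34
  c11: stall  regs: r0:Mul2,r1:Add1,r2:Add2,r3:34
  c12: CDB Mul2=3375; stall  regs: r0:3375,r1:Add1,r2:Add2,r3:34
  c13: stall  regs: r0:3375,r1:Add1,r2:Add2,r3:34
  c14: CDB Add1=6750; issue ADD r2<-Add1  regs: r0:3375,r1:6750,r2:Add1,r3:34
  c15: issue MUL r2<-Mul1  regs: r0:3375,r1:6750,r2:Mul1,r3:34
  c16: CDB Add2=13500  regs: r0:3375,r1:6750,r2:Mul1,r3:34
  c17: -  regs: r0:3375,r1:6750,r2:Mul1,r3:34
  c18: CDB Add1=13534  regs: r0:3375,r1:6750,r2:Mul1,r3:34
  c19: -  regs: r0:3375,r1:6750,r2:Mul1,r3:34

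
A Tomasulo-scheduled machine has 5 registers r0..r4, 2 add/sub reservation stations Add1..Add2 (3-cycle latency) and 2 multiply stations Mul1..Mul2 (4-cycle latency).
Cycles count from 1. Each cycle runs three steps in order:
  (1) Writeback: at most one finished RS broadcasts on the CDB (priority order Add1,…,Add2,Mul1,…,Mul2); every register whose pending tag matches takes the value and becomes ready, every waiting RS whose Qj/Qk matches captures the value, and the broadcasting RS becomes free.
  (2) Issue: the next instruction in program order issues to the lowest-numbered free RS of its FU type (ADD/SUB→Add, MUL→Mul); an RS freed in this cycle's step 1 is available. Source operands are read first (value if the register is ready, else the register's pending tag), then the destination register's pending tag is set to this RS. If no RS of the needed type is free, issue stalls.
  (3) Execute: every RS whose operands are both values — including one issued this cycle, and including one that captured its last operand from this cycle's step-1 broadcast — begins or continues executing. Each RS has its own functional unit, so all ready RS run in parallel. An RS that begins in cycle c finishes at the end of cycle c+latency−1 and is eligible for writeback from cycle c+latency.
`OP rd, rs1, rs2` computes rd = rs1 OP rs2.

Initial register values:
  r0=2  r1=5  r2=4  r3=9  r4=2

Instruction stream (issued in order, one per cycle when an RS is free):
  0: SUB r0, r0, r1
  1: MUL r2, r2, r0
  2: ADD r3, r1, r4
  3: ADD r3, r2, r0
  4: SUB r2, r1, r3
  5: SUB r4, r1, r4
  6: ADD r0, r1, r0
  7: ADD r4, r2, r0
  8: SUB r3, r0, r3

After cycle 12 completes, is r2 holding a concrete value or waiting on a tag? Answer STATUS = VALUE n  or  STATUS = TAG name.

STATUS = TAG Add2

  c1: issue SUB r0<-Add1  regs: r0:Add1,r1:5,r2:4,r3:9,r4:2
  c2: issue MUL r2<-Mul1  regs: r0:Add1,r1:5,r2:Mul1,r3:9,r4:2
  c3: issue ADD r3<-Add2  regs: r0:Add1,r1:5,r2:Mul1,r3:Add2,r4:2
  c4: CDB Add1=-3; issue ADD r3<-Add1  regs: r0:-3,r1:5,r2:Mul1,r3:Add1,r4:2
  c5: stall  regs: r0:-3,r1:5,r2:Mul1,r3:Add1,r4:2
  c6: CDB Add2=7; issue SUB r2<-Add2  regs: r0:-3,r1:5,r2:Add2,r3:Add1,r4:2
  c7: stall  regs: r0:-3,r1:5,r2:Add2,r3:Add1,r4:2
  c8: CDB Mul1=-12; stall  regs: r0:-3,r1:5,r2:Add2,r3:Add1,r4:2
  c9: stall  regs: r0:-3,r1:5,r2:Add2,r3:Add1,r4:2
  c10: stall  regs: r0:-3,r1:5,r2:Add2,r3:Add1,r4:2
  c11: CDB Add1=-15; issue SUB r4<-Add1  regs: r0:-3,r1:5,r2:Add2,r3:-15,r4:Add1
  c12: stall  regs: r0:-3,r1:5,r2:Add2,r3:-15,r4:Add1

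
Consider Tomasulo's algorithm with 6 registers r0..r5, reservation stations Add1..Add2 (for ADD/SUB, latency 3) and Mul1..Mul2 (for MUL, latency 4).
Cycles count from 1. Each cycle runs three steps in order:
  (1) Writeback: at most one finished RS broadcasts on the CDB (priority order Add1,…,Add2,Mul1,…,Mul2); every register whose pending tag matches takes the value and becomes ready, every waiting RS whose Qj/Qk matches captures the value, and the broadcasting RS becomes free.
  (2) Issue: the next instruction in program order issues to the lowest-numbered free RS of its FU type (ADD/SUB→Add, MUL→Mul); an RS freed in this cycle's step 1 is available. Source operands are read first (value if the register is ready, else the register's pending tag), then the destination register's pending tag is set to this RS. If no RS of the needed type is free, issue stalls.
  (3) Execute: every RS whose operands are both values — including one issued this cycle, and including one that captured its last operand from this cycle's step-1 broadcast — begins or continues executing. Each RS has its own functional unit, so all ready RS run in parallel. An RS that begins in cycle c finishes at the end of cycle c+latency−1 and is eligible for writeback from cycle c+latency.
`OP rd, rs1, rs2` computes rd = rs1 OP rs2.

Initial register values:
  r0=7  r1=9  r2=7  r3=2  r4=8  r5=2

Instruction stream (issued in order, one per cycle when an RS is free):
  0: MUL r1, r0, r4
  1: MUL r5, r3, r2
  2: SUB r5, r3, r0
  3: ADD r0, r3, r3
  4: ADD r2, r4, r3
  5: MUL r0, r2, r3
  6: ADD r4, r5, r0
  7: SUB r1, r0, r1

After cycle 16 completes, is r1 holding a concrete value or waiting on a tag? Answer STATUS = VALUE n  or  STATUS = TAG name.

STATUS = VALUE -36

  c1: issue MUL r1<-Mul1  regs: r0:7,r1:Mul1,r2:7,r3:2,r4:8,r5:2
  c2: issue MUL r5<-Mul2  regs: r0:7,r1:Mul1,r2:7,r3:2,r4:8,r5:Mul2
  c3: issue SUB r5<-Add1  regs: r0:7,r1:Mul1,r2:7,r3:2,r4:8,r5:Add1
  c4: issue ADD r0<-Add2  regs: r0:Add2,r1:Mul1,r2:7,r3:2,r4:8,r5:Add1
  c5: CDB Mul1=56; stall  regs: r0:Add2,r1:56,r2:7,r3:2,r4:8,r5:Add1
  c6: CDB Add1=-5; issue ADD r2<-Add1  regs: r0:Add2,r1:56,r2:Add1,r3:2,r4:8,r5:-5
  c7: CDB Add2=4; issue MUL r0<-Mul1  regs: r0:Mul1,r1:56,r2:Add1,r3:2,r4:8,r5:-5
  c8: CDB Mul2=14; issue ADD r4<-Add2  regs: r0:Mul1,r1:56,r2:Add1,r3:2,r4:Add2,r5:-5
  c9: CDB Add1=10; issue SUB r1<-Add1  regs: r0:Mul1,r1:Add1,r2:10,r3:2,r4:Add2,r5:-5
  c10: -  regs: r0:Mul1,r1:Add1,r2:10,r3:2,r4:Add2,r5:-5
  c11: -  regs: r0:Mul1,r1:Add1,r2:10,r3:2,r4:Add2,r5:-5
  c12: -  regs: r0:Mul1,r1:Add1,r2:10,r3:2,r4:Add2,r5:-5
  c13: CDB Mul1=20  regs: r0:20,r1:Add1,r2:10,r3:2,r4:Add2,r5:-5
  c14: -  regs: r0:20,r1:Add1,r2:10,r3:2,r4:Add2,r5:-5
  c15: -  regs: r0:20,r1:Add1,r2:10,r3:2,r4:Add2,r5:-5
  c16: CDB Add1=-36  regs: r0:20,r1:-36,r2:10,r3:2,r4:Add2,r5:-5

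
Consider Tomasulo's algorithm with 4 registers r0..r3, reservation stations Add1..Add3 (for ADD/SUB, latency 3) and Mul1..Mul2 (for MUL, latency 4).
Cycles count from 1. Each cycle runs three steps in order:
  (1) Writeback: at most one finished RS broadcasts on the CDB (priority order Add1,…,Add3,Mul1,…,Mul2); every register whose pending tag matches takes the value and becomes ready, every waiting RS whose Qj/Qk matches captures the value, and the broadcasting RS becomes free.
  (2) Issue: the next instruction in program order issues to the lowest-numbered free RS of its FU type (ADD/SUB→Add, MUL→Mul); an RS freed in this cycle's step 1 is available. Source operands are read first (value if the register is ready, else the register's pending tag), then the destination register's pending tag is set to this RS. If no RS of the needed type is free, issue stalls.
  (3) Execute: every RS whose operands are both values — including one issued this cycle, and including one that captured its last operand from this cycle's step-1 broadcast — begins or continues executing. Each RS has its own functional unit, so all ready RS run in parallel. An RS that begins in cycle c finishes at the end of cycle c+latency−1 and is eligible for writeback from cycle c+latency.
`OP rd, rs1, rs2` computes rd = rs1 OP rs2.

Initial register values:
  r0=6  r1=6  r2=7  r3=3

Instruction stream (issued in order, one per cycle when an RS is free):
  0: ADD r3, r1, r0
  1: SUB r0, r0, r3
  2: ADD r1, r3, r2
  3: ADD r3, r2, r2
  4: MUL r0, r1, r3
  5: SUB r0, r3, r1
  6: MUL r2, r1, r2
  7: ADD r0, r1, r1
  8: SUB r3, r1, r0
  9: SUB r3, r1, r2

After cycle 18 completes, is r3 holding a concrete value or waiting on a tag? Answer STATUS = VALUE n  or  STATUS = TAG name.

  c1: issue ADD r3<-Add1  regs: r0:6,r1:6,r2:7,r3:Add1
  c2: issue SUB r0<-Add2  regs: r0:Add2,r1:6,r2:7,r3:Add1
  c3: issue ADD r1<-Add3  regs: r0:Add2,r1:Add3,r2:7,r3:Add1
  c4: CDB Add1=12; issue ADD r3<-Add1  regs: r0:Add2,r1:Add3,r2:7,r3:Add1
  c5: issue MUL r0<-Mul1  regs: r0:Mul1,r1:Add3,r2:7,r3:Add1
  c6: stall  regs: r0:Mul1,r1:Add3,r2:7,r3:Add1
  c7: CDB Add1=14; issue SUB r0<-Add1  regs: r0:Add1,r1:Add3,r2:7,r3:14
  c8: CDB Add2=-6; issue MUL r2<-Mul2  regs: r0:Add1,r1:Add3,r2:Mul2,r3:14
  c9: CDB Add3=19; issue ADD r0<-Add2  regs: r0:Add2,r1:19,r2:Mul2,r3:14
  c10: issue SUB r3<-Add3  regs: r0:Add2,r1:19,r2:Mul2,r3:Add3
  c11: stall  regs: r0:Add2,r1:19,r2:Mul2,r3:Add3
  c12: CDB Add1=-5; issue SUB r3<-Add1  regs: r0:Add2,r1:19,r2:Mul2,r3:Add1
  c13: CDB Add2=38  regs: r0:38,r1:19,r2:Mul2,r3:Add1
  c14: CDB Mul1=266  regs: r0:38,r1:19,r2:Mul2,r3:Add1
  c15: CDB Mul2=133  regs: r0:38,r1:19,r2:133,r3:Add1
  c16: CDB Add3=-19  regs: r0:38,r1:19,r2:133,r3:Add1
  c17: -  regs: r0:38,r1:19,r2:133,r3:Add1
  c18: CDB Add1=-114  regs: r0:38,r1:19,r2:133,r3:-114

STATUS = VALUE -114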